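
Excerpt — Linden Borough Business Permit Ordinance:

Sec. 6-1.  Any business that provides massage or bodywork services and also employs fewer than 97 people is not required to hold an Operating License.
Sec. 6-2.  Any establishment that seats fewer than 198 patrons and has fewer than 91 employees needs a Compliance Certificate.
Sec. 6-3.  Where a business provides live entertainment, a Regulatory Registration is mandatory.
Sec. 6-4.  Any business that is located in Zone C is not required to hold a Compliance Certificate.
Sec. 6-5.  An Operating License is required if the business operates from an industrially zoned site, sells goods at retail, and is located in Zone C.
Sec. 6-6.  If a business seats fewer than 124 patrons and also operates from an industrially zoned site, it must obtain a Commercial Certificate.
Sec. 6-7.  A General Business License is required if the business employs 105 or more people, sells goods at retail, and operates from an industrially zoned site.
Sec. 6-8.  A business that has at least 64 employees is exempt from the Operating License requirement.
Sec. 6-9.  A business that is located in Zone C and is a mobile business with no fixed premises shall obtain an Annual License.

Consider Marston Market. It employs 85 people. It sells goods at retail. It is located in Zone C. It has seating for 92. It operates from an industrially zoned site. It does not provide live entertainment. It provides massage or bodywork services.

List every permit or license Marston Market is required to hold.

Sec. 6-1. provides massage or bodywork services; employees 85 < 97 → exempt from Operating License.
Sec. 6-2. seating 92 < 198; employees 85 < 91 → Compliance Certificate required.
Sec. 6-3. does not provide live entertainment → Regulatory Registration not required.
Sec. 6-4. is located in Zone C → exempt from Compliance Certificate.
Sec. 6-5. operates from an industrially zoned site; sells goods at retail; is located in Zone C → Operating License required.
Sec. 6-6. seating 92 < 124; operates from an industrially zoned site → Commercial Certificate required.
Sec. 6-7. employees 85 < 105; sells goods at retail; operates from an industrially zoned site → General Business License not required.
Sec. 6-8. employees 85 ≥ 64 → exempt from Operating License.
Sec. 6-9. is located in Zone C; operates from an industrially zoned site (not: is a mobile business with no fixed premises) → Annual License not required.

Commercial Certificate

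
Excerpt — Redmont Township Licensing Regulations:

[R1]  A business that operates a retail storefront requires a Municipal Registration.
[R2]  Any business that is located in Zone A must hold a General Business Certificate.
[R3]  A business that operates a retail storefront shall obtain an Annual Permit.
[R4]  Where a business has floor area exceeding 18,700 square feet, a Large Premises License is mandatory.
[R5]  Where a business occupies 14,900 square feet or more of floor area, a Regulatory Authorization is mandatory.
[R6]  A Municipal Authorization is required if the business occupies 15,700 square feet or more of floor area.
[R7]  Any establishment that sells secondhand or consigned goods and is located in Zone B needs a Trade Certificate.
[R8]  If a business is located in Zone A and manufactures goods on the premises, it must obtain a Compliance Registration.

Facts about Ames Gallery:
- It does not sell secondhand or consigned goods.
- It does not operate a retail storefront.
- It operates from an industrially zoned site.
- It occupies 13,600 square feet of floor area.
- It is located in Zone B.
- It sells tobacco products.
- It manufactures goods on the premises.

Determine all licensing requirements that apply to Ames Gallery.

None

[R1] does not operate a retail storefront → Municipal Registration not required.
[R2] is located in Zone B (not: is located in Zone A) → General Business Certificate not required.
[R3] does not operate a retail storefront → Annual Permit not required.
[R4] floor area 13,600 square feet ≤ 18,700 square feet → Large Premises License not required.
[R5] floor area 13,600 square feet < 14,900 square feet → Regulatory Authorization not required.
[R6] floor area 13,600 square feet < 15,700 square feet → Municipal Authorization not required.
[R7] does not sell secondhand or consigned goods; is located in Zone B → Trade Certificate not required.
[R8] is located in Zone B (not: is located in Zone A); manufactures goods on the premises → Compliance Registration not required.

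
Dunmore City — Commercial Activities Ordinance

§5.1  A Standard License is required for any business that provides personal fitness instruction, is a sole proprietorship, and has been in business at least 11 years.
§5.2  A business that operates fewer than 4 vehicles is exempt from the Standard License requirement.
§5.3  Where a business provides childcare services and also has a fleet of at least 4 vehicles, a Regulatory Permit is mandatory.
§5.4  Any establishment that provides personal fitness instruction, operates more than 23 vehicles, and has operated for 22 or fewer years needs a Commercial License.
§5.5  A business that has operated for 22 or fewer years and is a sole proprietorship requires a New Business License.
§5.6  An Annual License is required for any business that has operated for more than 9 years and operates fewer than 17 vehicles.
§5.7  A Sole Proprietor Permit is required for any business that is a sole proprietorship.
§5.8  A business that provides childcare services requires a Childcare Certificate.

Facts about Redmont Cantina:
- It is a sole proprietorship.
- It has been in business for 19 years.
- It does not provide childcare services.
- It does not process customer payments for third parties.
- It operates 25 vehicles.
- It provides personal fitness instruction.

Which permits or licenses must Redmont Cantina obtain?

§5.1 provides personal fitness instruction; is a sole proprietorship; years in business 19 ≥ 11 → Standard License required.
§5.2 vehicles 25 ≥ 4 → Standard License exemption does not apply.
§5.3 does not provide childcare services; vehicles 25 ≥ 4 → Regulatory Permit not required.
§5.4 provides personal fitness instruction; vehicles 25 > 23; years in business 19 ≤ 22 → Commercial License required.
§5.5 years in business 19 ≤ 22; is a sole proprietorship → New Business License required.
§5.6 years in business 19 > 9; vehicles 25 ≥ 17 → Annual License not required.
§5.7 is a sole proprietorship → Sole Proprietor Permit required.
§5.8 does not provide childcare services → Childcare Certificate not required.

Commercial License, New Business License, Sole Proprietor Permit, Standard License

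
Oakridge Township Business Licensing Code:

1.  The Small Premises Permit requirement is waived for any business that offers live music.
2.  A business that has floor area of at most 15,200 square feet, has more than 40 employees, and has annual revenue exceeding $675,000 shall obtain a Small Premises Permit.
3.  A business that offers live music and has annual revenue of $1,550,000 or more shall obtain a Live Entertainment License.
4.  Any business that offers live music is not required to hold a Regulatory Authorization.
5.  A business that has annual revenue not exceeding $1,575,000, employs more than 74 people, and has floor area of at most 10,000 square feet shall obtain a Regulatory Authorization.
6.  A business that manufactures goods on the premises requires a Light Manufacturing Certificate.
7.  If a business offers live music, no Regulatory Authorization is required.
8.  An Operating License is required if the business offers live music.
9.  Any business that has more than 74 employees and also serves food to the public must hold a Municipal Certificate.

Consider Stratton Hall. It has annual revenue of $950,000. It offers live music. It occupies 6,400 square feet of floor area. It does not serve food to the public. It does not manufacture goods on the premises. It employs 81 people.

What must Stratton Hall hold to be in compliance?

Operating License

1. offers live music → exempt from Small Premises Permit.
2. floor area 6,400 square feet ≤ 15,200 square feet; employees 81 > 40; revenue $950,000 > $675,000 → Small Premises Permit required.
3. offers live music; revenue $950,000 < $1,550,000 → Live Entertainment License not required.
4. offers live music → exempt from Regulatory Authorization.
5. revenue $950,000 ≤ $1,575,000; employees 81 > 74; floor area 6,400 square feet ≤ 10,000 square feet → Regulatory Authorization required.
6. does not manufacture goods on the premises → Light Manufacturing Certificate not required.
7. offers live music → exempt from Regulatory Authorization.
8. offers live music → Operating License required.
9. employees 81 > 74; does not serve food to the public → Municipal Certificate not required.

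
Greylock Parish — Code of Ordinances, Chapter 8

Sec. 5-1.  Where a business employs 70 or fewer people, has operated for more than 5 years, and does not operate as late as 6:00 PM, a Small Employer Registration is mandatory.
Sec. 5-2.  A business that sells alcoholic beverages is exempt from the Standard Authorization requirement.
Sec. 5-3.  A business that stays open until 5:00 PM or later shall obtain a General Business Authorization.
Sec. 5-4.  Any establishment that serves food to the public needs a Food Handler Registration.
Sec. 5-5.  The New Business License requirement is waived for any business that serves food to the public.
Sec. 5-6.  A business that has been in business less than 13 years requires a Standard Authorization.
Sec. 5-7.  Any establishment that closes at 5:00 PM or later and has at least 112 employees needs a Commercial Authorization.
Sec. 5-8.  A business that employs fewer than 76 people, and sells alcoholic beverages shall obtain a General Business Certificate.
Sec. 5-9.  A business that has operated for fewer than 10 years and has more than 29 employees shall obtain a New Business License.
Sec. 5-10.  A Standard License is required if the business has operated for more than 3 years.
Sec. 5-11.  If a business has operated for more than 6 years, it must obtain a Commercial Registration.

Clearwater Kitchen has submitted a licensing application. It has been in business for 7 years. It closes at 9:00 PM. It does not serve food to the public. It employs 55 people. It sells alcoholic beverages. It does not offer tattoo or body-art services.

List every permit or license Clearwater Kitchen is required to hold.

Commercial Registration, General Business Authorization, General Business Certificate, New Business License, Standard License

Sec. 5-1. employees 55 ≤ 70; years in business 7 > 5; closes 9:00 PM, after 6:00 PM → Small Employer Registration not required.
Sec. 5-2. sells alcoholic beverages → exempt from Standard Authorization.
Sec. 5-3. closes 9:00 PM, after 5:00 PM → General Business Authorization required.
Sec. 5-4. does not serve food to the public → Food Handler Registration not required.
Sec. 5-5. does not serve food to the public → New Business License exemption does not apply.
Sec. 5-6. years in business 7 < 13 → Standard Authorization required.
Sec. 5-7. closes 9:00 PM, after 5:00 PM; employees 55 < 112 → Commercial Authorization not required.
Sec. 5-8. employees 55 < 76; sells alcoholic beverages → General Business Certificate required.
Sec. 5-9. years in business 7 < 10; employees 55 > 29 → New Business License required.
Sec. 5-10. years in business 7 > 3 → Standard License required.
Sec. 5-11. years in business 7 > 6 → Commercial Registration required.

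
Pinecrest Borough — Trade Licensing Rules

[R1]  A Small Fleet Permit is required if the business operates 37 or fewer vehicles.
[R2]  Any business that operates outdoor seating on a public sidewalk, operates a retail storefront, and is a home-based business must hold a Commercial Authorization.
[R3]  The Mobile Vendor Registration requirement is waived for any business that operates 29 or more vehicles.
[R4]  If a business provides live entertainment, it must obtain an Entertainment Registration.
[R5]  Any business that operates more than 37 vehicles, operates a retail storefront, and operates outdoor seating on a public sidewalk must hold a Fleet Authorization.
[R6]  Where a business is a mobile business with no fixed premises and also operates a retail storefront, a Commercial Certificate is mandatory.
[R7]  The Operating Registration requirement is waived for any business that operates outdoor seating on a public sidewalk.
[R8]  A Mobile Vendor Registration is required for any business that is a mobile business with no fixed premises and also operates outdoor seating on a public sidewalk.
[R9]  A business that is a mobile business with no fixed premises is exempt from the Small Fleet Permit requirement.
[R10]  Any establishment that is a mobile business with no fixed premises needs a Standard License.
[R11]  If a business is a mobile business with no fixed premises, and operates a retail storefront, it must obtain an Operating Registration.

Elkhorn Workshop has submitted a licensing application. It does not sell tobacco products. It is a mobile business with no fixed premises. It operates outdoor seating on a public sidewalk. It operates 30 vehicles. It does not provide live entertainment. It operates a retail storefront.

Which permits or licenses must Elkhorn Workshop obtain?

Commercial Certificate, Standard License

[R1] vehicles 30 ≤ 37 → Small Fleet Permit required.
[R2] operates outdoor seating on a public sidewalk; operates a retail storefront; is a mobile business with no fixed premises (not: is a home-based business) → Commercial Authorization not required.
[R3] vehicles 30 ≥ 29 → exempt from Mobile Vendor Registration.
[R4] does not provide live entertainment → Entertainment Registration not required.
[R5] vehicles 30 ≤ 37; operates a retail storefront; operates outdoor seating on a public sidewalk → Fleet Authorization not required.
[R6] is a mobile business with no fixed premises; operates a retail storefront → Commercial Certificate required.
[R7] operates outdoor seating on a public sidewalk → exempt from Operating Registration.
[R8] is a mobile business with no fixed premises; operates outdoor seating on a public sidewalk → Mobile Vendor Registration required.
[R9] is a mobile business with no fixed premises → exempt from Small Fleet Permit.
[R10] is a mobile business with no fixed premises → Standard License required.
[R11] is a mobile business with no fixed premises; operates a retail storefront → Operating Registration required.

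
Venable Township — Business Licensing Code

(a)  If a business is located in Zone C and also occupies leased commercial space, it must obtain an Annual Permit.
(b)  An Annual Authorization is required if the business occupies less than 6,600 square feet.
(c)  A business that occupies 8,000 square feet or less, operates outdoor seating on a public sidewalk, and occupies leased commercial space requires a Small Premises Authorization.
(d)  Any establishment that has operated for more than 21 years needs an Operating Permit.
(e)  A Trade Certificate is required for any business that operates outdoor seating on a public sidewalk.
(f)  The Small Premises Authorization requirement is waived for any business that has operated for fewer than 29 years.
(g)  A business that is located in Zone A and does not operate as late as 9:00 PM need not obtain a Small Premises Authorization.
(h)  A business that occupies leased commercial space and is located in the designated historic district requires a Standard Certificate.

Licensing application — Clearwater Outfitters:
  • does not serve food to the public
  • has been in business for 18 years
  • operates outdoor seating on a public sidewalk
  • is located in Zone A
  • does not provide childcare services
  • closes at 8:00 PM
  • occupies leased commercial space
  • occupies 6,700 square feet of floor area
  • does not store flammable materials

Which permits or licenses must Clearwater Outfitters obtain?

(a) is located in Zone A (not: is located in Zone C); occupies leased commercial space → Annual Permit not required.
(b) floor area 6,700 square feet ≥ 6,600 square feet → Annual Authorization not required.
(c) floor area 6,700 square feet ≤ 8,000 square feet; operates outdoor seating on a public sidewalk; occupies leased commercial space → Small Premises Authorization required.
(d) years in business 18 ≤ 21 → Operating Permit not required.
(e) operates outdoor seating on a public sidewalk → Trade Certificate required.
(f) years in business 18 < 29 → exempt from Small Premises Authorization.
(g) is located in Zone A; closes 8:00 PM, at/before 9:00 PM → exempt from Small Premises Authorization.
(h) occupies leased commercial space; is located in Zone A (not: is located in the designated historic district) → Standard Certificate not required.

Trade Certificate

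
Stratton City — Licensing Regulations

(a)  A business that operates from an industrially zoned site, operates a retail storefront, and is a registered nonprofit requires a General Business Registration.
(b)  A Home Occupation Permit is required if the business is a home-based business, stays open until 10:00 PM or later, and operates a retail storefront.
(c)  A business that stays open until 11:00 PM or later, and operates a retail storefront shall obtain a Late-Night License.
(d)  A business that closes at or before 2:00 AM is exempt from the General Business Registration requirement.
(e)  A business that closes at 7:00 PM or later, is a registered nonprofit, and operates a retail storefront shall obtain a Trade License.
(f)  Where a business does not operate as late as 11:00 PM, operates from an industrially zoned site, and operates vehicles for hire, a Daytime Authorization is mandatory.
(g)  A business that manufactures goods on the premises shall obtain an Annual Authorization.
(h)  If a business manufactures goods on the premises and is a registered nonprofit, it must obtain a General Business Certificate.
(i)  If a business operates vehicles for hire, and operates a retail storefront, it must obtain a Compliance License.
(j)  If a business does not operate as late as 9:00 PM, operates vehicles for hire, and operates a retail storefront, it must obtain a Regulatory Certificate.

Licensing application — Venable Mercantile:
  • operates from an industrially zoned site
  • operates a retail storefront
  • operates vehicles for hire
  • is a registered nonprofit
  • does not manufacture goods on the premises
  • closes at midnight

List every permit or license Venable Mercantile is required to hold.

Compliance License, Late-Night License, Trade License

(a) operates from an industrially zoned site; operates a retail storefront; is a registered nonprofit → General Business Registration required.
(b) operates from an industrially zoned site (not: is a home-based business); closes midnight, after 10:00 PM; operates a retail storefront → Home Occupation Permit not required.
(c) closes midnight, after 11:00 PM; operates a retail storefront → Late-Night License required.
(d) closes midnight, at/before 2:00 AM → exempt from General Business Registration.
(e) closes midnight, after 7:00 PM; is a registered nonprofit; operates a retail storefront → Trade License required.
(f) closes midnight, after 11:00 PM; operates from an industrially zoned site; operates vehicles for hire → Daytime Authorization not required.
(g) does not manufacture goods on the premises → Annual Authorization not required.
(h) does not manufacture goods on the premises; is a registered nonprofit → General Business Certificate not required.
(i) operates vehicles for hire; operates a retail storefront → Compliance License required.
(j) closes midnight, after 9:00 PM; operates vehicles for hire; operates a retail storefront → Regulatory Certificate not required.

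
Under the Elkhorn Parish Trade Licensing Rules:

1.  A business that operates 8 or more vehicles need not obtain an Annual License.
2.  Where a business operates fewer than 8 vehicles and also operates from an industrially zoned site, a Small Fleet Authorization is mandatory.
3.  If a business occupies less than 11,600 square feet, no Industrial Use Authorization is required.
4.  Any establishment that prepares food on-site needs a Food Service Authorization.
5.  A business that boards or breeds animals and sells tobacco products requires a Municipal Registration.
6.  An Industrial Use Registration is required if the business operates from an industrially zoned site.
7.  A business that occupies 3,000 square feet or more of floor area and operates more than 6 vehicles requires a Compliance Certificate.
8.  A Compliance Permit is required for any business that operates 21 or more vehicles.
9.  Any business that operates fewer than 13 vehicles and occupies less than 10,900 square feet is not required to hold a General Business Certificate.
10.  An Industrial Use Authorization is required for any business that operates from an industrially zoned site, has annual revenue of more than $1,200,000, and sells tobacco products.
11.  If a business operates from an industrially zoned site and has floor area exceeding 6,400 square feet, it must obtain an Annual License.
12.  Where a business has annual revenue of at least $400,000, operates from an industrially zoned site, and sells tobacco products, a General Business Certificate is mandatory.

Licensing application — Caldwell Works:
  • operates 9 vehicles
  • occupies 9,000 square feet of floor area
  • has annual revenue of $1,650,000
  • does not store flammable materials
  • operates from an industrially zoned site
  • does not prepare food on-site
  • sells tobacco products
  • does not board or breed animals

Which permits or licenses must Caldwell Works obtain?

1. vehicles 9 ≥ 8 → exempt from Annual License.
2. vehicles 9 ≥ 8; operates from an industrially zoned site → Small Fleet Authorization not required.
3. floor area 9,000 square feet < 11,600 square feet → exempt from Industrial Use Authorization.
4. does not prepare food on-site → Food Service Authorization not required.
5. does not board or breed animals; sells tobacco products → Municipal Registration not required.
6. operates from an industrially zoned site → Industrial Use Registration required.
7. floor area 9,000 square feet ≥ 3,000 square feet; vehicles 9 > 6 → Compliance Certificate required.
8. vehicles 9 < 21 → Compliance Permit not required.
9. vehicles 9 < 13; floor area 9,000 square feet < 10,900 square feet → exempt from General Business Certificate.
10. operates from an industrially zoned site; revenue $1,650,000 > $1,200,000; sells tobacco products → Industrial Use Authorization required.
11. operates from an industrially zoned site; floor area 9,000 square feet > 6,400 square feet → Annual License required.
12. revenue $1,650,000 ≥ $400,000; operates from an industrially zoned site; sells tobacco products → General Business Certificate required.

Compliance Certificate, Industrial Use Registration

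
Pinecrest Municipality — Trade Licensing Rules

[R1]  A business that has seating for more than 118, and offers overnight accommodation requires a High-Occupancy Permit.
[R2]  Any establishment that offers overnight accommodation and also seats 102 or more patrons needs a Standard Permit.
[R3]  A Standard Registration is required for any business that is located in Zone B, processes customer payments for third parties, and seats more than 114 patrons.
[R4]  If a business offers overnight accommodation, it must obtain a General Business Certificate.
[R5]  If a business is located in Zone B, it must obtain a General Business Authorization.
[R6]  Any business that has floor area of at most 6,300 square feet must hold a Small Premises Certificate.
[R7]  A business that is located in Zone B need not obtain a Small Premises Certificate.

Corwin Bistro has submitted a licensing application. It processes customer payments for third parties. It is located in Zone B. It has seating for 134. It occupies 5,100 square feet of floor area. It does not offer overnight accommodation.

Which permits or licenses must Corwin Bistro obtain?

[R1] seating 134 > 118; does not offer overnight accommodation → High-Occupancy Permit not required.
[R2] does not offer overnight accommodation; seating 134 ≥ 102 → Standard Permit not required.
[R3] is located in Zone B; processes customer payments for third parties; seating 134 > 114 → Standard Registration required.
[R4] does not offer overnight accommodation → General Business Certificate not required.
[R5] is located in Zone B → General Business Authorization required.
[R6] floor area 5,100 square feet ≤ 6,300 square feet → Small Premises Certificate required.
[R7] is located in Zone B → exempt from Small Premises Certificate.

General Business Authorization, Standard Registration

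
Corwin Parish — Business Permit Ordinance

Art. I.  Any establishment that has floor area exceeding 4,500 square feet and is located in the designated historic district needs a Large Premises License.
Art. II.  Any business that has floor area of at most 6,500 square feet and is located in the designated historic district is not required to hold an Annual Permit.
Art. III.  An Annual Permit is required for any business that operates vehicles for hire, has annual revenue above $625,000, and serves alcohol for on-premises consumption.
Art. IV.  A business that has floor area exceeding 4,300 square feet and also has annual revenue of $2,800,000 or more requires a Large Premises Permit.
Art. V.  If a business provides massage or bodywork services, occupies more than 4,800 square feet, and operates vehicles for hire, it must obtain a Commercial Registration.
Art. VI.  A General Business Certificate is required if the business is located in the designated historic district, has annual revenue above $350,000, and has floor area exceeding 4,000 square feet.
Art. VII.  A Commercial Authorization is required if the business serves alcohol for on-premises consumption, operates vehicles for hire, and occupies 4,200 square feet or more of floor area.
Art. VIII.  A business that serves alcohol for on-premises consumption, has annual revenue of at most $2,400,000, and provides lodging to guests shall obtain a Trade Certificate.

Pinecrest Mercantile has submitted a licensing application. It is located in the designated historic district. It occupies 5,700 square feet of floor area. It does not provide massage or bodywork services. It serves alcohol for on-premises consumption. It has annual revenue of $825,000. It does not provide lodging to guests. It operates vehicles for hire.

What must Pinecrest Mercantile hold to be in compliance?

Commercial Authorization, General Business Certificate, Large Premises License

Art. I. floor area 5,700 square feet > 4,500 square feet; is located in the designated historic district → Large Premises License required.
Art. II. floor area 5,700 square feet ≤ 6,500 square feet; is located in the designated historic district → exempt from Annual Permit.
Art. III. operates vehicles for hire; revenue $825,000 > $625,000; serves alcohol for on-premises consumption → Annual Permit required.
Art. IV. floor area 5,700 square feet > 4,300 square feet; revenue $825,000 < $2,800,000 → Large Premises Permit not required.
Art. V. does not provide massage or bodywork services; floor area 5,700 square feet > 4,800 square feet; operates vehicles for hire → Commercial Registration not required.
Art. VI. is located in the designated historic district; revenue $825,000 > $350,000; floor area 5,700 square feet > 4,000 square feet → General Business Certificate required.
Art. VII. serves alcohol for on-premises consumption; operates vehicles for hire; floor area 5,700 square feet ≥ 4,200 square feet → Commercial Authorization required.
Art. VIII. serves alcohol for on-premises consumption; revenue $825,000 ≤ $2,400,000; does not provide lodging to guests → Trade Certificate not required.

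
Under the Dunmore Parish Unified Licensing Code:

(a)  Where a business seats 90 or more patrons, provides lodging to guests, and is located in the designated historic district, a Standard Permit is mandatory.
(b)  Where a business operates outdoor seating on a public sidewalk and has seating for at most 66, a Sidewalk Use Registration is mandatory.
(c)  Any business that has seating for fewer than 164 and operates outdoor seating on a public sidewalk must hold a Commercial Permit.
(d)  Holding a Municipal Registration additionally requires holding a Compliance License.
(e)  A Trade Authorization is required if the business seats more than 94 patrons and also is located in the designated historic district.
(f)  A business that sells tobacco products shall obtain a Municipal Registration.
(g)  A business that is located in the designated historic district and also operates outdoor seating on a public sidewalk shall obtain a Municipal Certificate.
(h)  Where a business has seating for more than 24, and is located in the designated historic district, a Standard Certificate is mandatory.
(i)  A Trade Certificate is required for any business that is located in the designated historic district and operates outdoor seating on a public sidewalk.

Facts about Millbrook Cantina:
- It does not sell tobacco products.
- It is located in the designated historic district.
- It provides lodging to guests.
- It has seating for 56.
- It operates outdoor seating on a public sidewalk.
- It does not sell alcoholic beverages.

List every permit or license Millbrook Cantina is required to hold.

Commercial Permit, Municipal Certificate, Sidewalk Use Registration, Standard Certificate, Trade Certificate

(a) seating 56 < 90; provides lodging to guests; is located in the designated historic district → Standard Permit not required.
(b) operates outdoor seating on a public sidewalk; seating 56 ≤ 66 → Sidewalk Use Registration required.
(c) seating 56 < 164; operates outdoor seating on a public sidewalk → Commercial Permit required.
(d) Municipal Registration is not required → no effect.
(e) seating 56 ≤ 94; is located in the designated historic district → Trade Authorization not required.
(f) does not sell tobacco products → Municipal Registration not required.
(g) is located in the designated historic district; operates outdoor seating on a public sidewalk → Municipal Certificate required.
(h) seating 56 > 24; is located in the designated historic district → Standard Certificate required.
(i) is located in the designated historic district; operates outdoor seating on a public sidewalk → Trade Certificate required.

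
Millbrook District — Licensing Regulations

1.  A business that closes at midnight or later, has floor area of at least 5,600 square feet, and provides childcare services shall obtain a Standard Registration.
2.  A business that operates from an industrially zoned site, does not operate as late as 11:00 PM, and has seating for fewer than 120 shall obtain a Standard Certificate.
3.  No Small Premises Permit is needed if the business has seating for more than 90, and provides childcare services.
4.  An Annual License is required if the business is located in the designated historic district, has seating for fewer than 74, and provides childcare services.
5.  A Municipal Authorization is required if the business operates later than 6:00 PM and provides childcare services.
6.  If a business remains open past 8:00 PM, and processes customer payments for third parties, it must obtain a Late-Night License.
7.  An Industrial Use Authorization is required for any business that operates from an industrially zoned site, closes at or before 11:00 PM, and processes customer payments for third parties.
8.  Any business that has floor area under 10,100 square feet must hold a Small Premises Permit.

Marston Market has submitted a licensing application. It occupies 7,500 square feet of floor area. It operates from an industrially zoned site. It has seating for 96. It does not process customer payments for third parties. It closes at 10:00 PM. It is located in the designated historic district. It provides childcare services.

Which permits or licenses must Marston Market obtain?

1. closes 10:00 PM, at/before midnight; floor area 7,500 square feet ≥ 5,600 square feet; provides childcare services → Standard Registration not required.
2. operates from an industrially zoned site; closes 10:00 PM, at/before 11:00 PM; seating 96 < 120 → Standard Certificate required.
3. seating 96 > 90; provides childcare services → exempt from Small Premises Permit.
4. is located in the designated historic district; seating 96 ≥ 74; provides childcare services → Annual License not required.
5. closes 10:00 PM, after 6:00 PM; provides childcare services → Municipal Authorization required.
6. closes 10:00 PM, after 8:00 PM; does not process customer payments for third parties → Late-Night License not required.
7. operates from an industrially zoned site; closes 10:00 PM, at/before 11:00 PM; does not process customer payments for third parties → Industrial Use Authorization not required.
8. floor area 7,500 square feet < 10,100 square feet → Small Premises Permit required.

Municipal Authorization, Standard Certificate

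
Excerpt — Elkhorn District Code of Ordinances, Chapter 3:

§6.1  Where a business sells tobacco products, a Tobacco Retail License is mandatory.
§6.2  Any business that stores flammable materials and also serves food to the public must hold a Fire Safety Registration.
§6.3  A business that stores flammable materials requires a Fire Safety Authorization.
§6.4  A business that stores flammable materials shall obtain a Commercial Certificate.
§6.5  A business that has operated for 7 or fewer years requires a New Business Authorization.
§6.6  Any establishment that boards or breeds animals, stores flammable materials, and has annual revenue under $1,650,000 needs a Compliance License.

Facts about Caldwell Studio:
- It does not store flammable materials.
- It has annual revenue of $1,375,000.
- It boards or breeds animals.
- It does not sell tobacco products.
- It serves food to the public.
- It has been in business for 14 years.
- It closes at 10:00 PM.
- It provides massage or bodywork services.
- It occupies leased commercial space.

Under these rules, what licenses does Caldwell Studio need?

None

§6.1 does not sell tobacco products → Tobacco Retail License not required.
§6.2 does not store flammable materials; serves food to the public → Fire Safety Registration not required.
§6.3 does not store flammable materials → Fire Safety Authorization not required.
§6.4 does not store flammable materials → Commercial Certificate not required.
§6.5 years in business 14 > 7 → New Business Authorization not required.
§6.6 boards or breeds animals; does not store flammable materials; revenue $1,375,000 < $1,650,000 → Compliance License not required.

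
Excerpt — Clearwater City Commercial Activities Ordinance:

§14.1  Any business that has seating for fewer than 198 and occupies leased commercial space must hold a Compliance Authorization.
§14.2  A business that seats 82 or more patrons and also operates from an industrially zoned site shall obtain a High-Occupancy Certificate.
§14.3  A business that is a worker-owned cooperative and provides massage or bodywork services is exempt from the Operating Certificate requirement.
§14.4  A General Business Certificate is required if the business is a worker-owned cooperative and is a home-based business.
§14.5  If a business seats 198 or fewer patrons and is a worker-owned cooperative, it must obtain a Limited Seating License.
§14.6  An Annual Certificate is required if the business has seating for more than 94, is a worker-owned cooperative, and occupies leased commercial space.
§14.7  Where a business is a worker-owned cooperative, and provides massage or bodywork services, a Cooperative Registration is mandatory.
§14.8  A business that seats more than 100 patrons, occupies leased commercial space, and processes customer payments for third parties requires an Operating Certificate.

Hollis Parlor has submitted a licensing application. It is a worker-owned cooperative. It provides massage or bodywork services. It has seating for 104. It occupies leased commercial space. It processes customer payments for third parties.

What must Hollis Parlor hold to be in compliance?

Annual Certificate, Compliance Authorization, Cooperative Registration, Limited Seating License

§14.1 seating 104 < 198; occupies leased commercial space → Compliance Authorization required.
§14.2 seating 104 ≥ 82; occupies leased commercial space (not: operates from an industrially zoned site) → High-Occupancy Certificate not required.
§14.3 is a worker-owned cooperative; provides massage or bodywork services → exempt from Operating Certificate.
§14.4 is a worker-owned cooperative; occupies leased commercial space (not: is a home-based business) → General Business Certificate not required.
§14.5 seating 104 ≤ 198; is a worker-owned cooperative → Limited Seating License required.
§14.6 seating 104 > 94; is a worker-owned cooperative; occupies leased commercial space → Annual Certificate required.
§14.7 is a worker-owned cooperative; provides massage or bodywork services → Cooperative Registration required.
§14.8 seating 104 > 100; occupies leased commercial space; processes customer payments for third parties → Operating Certificate required.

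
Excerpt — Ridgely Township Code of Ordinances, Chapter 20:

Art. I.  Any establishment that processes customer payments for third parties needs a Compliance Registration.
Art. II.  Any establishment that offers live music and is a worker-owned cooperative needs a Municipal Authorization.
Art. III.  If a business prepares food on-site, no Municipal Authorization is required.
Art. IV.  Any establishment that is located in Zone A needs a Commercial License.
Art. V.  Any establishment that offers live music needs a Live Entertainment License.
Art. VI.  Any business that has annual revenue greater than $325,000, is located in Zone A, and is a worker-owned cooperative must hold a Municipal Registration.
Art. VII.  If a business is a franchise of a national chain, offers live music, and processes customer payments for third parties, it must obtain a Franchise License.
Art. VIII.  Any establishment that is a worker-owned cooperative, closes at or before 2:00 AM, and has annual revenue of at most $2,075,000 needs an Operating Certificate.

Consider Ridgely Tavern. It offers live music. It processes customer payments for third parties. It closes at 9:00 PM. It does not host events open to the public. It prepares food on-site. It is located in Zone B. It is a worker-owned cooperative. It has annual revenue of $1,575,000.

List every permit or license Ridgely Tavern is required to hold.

Art. I. processes customer payments for third parties → Compliance Registration required.
Art. II. offers live music; is a worker-owned cooperative → Municipal Authorization required.
Art. III. prepares food on-site → exempt from Municipal Authorization.
Art. IV. is located in Zone B (not: is located in Zone A) → Commercial License not required.
Art. V. offers live music → Live Entertainment License required.
Art. VI. revenue $1,575,000 > $325,000; is located in Zone B (not: is located in Zone A); is a worker-owned cooperative → Municipal Registration not required.
Art. VII. is a worker-owned cooperative (not: is a franchise of a national chain); offers live music; processes customer payments for third parties → Franchise License not required.
Art. VIII. is a worker-owned cooperative; closes 9:00 PM, at/before 2:00 AM; revenue $1,575,000 ≤ $2,075,000 → Operating Certificate required.

Compliance Registration, Live Entertainment License, Operating Certificate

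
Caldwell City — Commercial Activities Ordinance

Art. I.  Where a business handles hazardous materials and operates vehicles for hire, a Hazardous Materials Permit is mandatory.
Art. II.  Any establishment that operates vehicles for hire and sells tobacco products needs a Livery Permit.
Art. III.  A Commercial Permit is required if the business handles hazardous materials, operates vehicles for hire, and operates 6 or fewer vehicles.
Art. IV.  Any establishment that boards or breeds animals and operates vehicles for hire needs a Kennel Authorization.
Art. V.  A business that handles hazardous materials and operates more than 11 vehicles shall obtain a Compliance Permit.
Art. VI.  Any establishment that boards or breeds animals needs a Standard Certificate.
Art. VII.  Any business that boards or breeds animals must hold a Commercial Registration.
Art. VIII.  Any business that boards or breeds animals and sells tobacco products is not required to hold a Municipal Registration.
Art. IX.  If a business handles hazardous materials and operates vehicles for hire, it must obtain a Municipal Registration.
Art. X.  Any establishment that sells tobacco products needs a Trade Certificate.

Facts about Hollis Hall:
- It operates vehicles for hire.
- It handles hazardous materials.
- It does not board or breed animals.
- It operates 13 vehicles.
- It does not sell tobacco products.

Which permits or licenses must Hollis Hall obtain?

Compliance Permit, Hazardous Materials Permit, Municipal Registration

Art. I. handles hazardous materials; operates vehicles for hire → Hazardous Materials Permit required.
Art. II. operates vehicles for hire; does not sell tobacco products → Livery Permit not required.
Art. III. handles hazardous materials; operates vehicles for hire; vehicles 13 > 6 → Commercial Permit not required.
Art. IV. does not board or breed animals; operates vehicles for hire → Kennel Authorization not required.
Art. V. handles hazardous materials; vehicles 13 > 11 → Compliance Permit required.
Art. VI. does not board or breed animals → Standard Certificate not required.
Art. VII. does not board or breed animals → Commercial Registration not required.
Art. VIII. does not board or breed animals; does not sell tobacco products → Municipal Registration exemption does not apply.
Art. IX. handles hazardous materials; operates vehicles for hire → Municipal Registration required.
Art. X. does not sell tobacco products → Trade Certificate not required.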